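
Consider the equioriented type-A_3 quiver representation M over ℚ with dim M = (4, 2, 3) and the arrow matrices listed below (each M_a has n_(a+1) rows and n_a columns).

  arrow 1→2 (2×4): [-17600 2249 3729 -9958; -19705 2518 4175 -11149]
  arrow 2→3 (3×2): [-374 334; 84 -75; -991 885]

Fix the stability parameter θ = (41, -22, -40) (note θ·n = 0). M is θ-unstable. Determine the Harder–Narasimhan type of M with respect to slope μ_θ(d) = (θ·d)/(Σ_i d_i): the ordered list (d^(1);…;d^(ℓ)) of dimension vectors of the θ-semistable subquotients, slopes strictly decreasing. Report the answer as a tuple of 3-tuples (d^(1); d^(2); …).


Interval decomposition of M: I[1,1]^2, I[1,3]^2, I[3,3].
HN type (ℓ=3): μ^(1)=41; μ^(2)=-7; μ^(3)=-40

((2, 0, 0); (2, 2, 2); (0, 0, 1))


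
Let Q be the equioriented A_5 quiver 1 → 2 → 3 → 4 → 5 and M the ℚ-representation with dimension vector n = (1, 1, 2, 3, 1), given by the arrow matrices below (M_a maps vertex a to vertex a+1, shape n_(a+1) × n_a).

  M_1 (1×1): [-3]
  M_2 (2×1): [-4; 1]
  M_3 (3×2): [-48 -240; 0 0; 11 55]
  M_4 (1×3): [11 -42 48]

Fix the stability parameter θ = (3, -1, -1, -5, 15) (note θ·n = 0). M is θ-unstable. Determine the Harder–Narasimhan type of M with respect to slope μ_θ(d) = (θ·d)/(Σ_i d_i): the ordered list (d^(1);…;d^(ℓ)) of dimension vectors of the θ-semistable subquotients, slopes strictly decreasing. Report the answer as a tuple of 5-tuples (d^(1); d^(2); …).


Barcode: M ≅ I[1,4], I[3,3], I[4,4], I[4,5]. HN layers by μ_θ (3 steps, strictly decreasing):
  μ^(1)=15; μ^(2)=-1; μ^(3)=-5

((0, 0, 0, 0, 1); (1, 1, 2, 1, 0); (0, 0, 0, 2, 0))


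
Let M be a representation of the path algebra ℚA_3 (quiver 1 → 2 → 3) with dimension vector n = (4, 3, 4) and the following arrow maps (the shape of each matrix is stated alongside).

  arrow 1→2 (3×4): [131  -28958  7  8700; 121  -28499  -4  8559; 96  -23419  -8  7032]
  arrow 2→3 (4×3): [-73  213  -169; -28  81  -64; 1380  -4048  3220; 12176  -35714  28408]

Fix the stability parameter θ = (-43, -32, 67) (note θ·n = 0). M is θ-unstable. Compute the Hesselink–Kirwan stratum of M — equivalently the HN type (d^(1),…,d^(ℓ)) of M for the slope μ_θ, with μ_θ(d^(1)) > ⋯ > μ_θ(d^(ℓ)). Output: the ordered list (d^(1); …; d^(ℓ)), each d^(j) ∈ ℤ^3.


Interval decomposition of M: I[1,1], I[1,2], I[1,3]^2, I[3,3]^2.
HN type (ℓ=3): μ^(1)=67; μ^(2)=-32; μ^(3)=-43

((0, 0, 4); (0, 3, 0); (4, 0, 0))


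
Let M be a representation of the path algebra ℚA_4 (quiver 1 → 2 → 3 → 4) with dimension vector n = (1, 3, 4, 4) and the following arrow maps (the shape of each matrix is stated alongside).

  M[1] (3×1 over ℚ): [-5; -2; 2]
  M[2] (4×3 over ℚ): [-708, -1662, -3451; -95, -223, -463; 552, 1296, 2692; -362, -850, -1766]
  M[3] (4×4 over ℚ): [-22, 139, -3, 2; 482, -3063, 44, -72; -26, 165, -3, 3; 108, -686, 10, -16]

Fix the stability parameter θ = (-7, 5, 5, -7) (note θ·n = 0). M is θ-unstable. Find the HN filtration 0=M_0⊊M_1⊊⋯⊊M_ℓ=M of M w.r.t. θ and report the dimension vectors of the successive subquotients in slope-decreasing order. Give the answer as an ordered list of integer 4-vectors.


Via rank(M_{q-1}∘⋯∘M_p): M ≅ I[1,4], I[2,2], I[2,3], I[3,4]^2, I[4,4].
μ_θ-semistable layers: μ^(1)=5; μ^(2)=1; μ^(3)=-1; μ^(4)=-7

((0, 2, 1, 0); (0, 1, 1, 1); (0, 0, 2, 2); (1, 0, 0, 1))


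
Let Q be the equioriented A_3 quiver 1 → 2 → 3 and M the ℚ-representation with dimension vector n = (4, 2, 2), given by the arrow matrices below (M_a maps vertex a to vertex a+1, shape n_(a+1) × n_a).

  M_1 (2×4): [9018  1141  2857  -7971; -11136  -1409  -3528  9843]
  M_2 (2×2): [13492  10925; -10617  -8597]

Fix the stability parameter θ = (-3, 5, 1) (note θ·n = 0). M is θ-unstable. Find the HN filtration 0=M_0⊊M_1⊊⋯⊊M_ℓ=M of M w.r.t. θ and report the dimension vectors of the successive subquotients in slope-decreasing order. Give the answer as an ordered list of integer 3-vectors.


Via rank(M_{q-1}∘⋯∘M_p): M ≅ I[1,1]^2, I[1,3]^2.
μ_θ-semistable layers: μ^(1)=3; μ^(2)=-3

((0, 2, 2); (4, 0, 0))


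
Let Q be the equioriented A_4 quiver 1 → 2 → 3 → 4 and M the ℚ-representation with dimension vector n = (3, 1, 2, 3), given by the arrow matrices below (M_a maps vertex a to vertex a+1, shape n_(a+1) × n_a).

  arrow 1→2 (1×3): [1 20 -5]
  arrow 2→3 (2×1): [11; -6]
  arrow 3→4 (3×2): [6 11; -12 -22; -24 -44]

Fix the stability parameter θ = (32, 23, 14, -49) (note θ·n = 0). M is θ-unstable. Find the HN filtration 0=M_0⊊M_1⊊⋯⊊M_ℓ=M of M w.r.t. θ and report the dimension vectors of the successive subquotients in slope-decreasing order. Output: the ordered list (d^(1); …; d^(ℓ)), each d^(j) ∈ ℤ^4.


Barcode: M ≅ I[1,1]^2, I[1,3], I[3,4], I[4,4]^2. HN layers by μ_θ (4 steps, strictly decreasing):
  μ^(1)=32; μ^(2)=23; μ^(3)=-35/2; μ^(4)=-49

((2, 0, 0, 0); (1, 1, 1, 0); (0, 0, 1, 1); (0, 0, 0, 2))


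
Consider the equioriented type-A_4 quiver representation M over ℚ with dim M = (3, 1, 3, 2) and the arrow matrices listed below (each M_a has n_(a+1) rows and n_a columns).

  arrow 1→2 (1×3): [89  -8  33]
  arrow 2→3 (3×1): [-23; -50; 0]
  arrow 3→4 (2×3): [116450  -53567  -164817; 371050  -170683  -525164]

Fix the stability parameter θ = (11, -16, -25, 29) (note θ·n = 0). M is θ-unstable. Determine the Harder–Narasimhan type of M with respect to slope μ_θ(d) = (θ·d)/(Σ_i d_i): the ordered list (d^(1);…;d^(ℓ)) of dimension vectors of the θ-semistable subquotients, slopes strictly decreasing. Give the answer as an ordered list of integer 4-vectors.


Via rank(M_{q-1}∘⋯∘M_p): M ≅ I[1,1]^2, I[1,3], I[3,4]^2.
μ_θ-semistable layers: μ^(1)=29; μ^(2)=11; μ^(3)=-10; μ^(4)=-25

((0, 0, 0, 2); (2, 0, 0, 0); (1, 1, 1, 0); (0, 0, 2, 0))


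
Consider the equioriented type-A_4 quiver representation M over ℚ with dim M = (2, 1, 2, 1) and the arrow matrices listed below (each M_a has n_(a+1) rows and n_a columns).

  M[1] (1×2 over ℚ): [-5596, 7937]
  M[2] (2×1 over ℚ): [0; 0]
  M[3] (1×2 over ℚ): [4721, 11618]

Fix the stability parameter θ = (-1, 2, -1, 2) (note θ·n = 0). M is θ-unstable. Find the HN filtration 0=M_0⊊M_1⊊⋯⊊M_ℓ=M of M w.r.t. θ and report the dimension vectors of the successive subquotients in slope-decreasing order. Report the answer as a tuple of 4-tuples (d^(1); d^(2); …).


Barcode: M ≅ I[1,1], I[1,2], I[3,3], I[3,4]. HN layers by μ_θ (2 steps, strictly decreasing):
  μ^(1)=2; μ^(2)=-1

((0, 1, 0, 1); (2, 0, 2, 0))


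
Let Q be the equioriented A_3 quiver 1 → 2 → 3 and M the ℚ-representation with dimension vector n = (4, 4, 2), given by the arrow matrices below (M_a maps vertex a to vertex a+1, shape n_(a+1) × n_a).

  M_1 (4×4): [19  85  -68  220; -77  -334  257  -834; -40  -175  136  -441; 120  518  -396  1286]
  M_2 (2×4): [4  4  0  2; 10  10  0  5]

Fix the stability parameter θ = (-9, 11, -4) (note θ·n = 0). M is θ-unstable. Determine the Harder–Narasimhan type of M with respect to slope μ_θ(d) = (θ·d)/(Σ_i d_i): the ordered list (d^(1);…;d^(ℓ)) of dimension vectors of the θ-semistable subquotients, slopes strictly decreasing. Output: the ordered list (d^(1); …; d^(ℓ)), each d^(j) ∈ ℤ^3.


Barcode: M ≅ I[1,2]^3, I[1,3], I[3,3]. HN layers by μ_θ (4 steps, strictly decreasing):
  μ^(1)=11; μ^(2)=7/2; μ^(3)=-4; μ^(4)=-9

((0, 3, 0); (0, 1, 1); (0, 0, 1); (4, 0, 0))


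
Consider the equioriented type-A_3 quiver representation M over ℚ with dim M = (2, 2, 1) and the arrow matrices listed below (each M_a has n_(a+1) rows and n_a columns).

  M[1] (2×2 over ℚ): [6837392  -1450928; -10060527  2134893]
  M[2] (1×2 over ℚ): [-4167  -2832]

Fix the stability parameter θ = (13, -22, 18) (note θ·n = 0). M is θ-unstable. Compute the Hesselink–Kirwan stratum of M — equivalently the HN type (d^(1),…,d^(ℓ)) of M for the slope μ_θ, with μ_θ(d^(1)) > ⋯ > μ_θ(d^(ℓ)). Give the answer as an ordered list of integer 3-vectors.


Interval decomposition of M: I[1,1], I[1,2], I[2,3].
HN type (ℓ=4): μ^(1)=18; μ^(2)=13; μ^(3)=-9/2; μ^(4)=-22

((0, 0, 1); (1, 0, 0); (1, 1, 0); (0, 1, 0))


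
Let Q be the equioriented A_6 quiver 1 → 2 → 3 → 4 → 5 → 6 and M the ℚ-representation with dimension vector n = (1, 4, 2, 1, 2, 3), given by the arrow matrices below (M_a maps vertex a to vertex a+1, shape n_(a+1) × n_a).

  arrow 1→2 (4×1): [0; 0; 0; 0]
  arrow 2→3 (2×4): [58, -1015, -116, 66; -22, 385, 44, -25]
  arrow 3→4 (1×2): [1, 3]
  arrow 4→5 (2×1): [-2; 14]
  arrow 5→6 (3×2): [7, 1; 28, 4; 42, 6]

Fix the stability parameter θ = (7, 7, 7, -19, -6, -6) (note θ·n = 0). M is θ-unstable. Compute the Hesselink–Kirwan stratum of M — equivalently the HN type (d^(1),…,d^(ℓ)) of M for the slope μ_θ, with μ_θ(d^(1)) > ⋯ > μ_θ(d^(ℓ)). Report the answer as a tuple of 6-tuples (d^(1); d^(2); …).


Via rank(M_{q-1}∘⋯∘M_p): M ≅ I[1,1], I[2,2]^2, I[2,3], I[2,5], I[5,6], I[6,6]^2.
μ_θ-semistable layers: μ^(1)=7; μ^(2)=-11/4; μ^(3)=-6

((1, 3, 1, 0, 0, 0); (0, 1, 1, 1, 1, 0); (0, 0, 0, 0, 1, 3))


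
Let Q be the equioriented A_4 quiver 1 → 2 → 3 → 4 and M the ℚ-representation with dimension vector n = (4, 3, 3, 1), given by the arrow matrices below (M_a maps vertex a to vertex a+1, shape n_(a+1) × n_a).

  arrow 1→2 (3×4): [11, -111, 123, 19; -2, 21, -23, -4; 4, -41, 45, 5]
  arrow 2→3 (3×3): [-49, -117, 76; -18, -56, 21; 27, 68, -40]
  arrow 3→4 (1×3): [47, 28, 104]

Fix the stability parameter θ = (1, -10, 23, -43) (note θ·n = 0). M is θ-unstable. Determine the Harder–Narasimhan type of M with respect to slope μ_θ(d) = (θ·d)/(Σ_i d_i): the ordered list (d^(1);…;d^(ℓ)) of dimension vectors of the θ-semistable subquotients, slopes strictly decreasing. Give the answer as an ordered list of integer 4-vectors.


Barcode: M ≅ I[1,1], I[1,3]^2, I[1,4]. HN layers by μ_θ (4 steps, strictly decreasing):
  μ^(1)=23; μ^(2)=1; μ^(3)=-9/2; μ^(4)=-29/4

((0, 0, 2, 0); (1, 0, 0, 0); (2, 2, 0, 0); (1, 1, 1, 1))


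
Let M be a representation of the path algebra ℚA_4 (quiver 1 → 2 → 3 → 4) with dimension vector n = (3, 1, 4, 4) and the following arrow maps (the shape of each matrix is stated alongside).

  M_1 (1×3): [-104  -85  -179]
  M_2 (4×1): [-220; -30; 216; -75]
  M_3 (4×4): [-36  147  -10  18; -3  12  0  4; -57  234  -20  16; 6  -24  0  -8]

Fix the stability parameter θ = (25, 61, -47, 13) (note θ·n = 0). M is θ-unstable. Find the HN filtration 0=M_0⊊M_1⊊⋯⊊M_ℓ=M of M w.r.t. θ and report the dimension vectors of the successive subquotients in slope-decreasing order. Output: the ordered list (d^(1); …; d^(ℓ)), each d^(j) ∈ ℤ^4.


Barcode: M ≅ I[1,1]^2, I[1,3], I[3,3], I[3,4]^2, I[4,4]^2. HN layers by μ_θ (3 steps, strictly decreasing):
  μ^(1)=25; μ^(2)=13; μ^(3)=-47

((2, 0, 0, 0); (1, 1, 1, 4); (0, 0, 3, 0))


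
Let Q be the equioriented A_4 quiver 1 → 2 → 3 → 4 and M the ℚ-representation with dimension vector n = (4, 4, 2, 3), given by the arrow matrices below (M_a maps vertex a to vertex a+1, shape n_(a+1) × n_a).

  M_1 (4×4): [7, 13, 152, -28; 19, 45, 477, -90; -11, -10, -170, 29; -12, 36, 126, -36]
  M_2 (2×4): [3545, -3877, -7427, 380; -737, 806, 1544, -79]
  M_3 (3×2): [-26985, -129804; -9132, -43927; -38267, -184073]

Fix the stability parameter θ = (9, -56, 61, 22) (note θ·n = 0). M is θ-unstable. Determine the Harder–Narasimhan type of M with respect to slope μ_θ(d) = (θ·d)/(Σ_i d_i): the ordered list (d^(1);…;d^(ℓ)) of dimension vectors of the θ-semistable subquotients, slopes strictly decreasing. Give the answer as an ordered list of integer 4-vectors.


Via rank(M_{q-1}∘⋯∘M_p): M ≅ I[1,1], I[1,2], I[1,4]^2, I[2,2], I[4,4].
μ_θ-semistable layers: μ^(1)=83/2; μ^(2)=22; μ^(3)=9; μ^(4)=-47/2; μ^(5)=-56

((0, 0, 2, 2); (0, 0, 0, 1); (1, 0, 0, 0); (3, 3, 0, 0); (0, 1, 0, 0))


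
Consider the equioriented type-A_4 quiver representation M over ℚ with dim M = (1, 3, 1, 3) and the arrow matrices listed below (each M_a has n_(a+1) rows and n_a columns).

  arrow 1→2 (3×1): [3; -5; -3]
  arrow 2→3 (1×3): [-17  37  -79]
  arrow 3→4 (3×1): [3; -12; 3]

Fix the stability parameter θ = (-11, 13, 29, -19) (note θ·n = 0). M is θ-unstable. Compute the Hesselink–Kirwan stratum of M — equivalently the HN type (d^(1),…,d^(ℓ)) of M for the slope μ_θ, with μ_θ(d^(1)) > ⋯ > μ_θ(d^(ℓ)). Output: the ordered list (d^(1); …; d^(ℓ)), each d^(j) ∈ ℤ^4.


Barcode: M ≅ I[1,4], I[2,2]^2, I[4,4]^2. HN layers by μ_θ (4 steps, strictly decreasing):
  μ^(1)=13; μ^(2)=23/3; μ^(3)=-11; μ^(4)=-19

((0, 2, 0, 0); (0, 1, 1, 1); (1, 0, 0, 0); (0, 0, 0, 2))


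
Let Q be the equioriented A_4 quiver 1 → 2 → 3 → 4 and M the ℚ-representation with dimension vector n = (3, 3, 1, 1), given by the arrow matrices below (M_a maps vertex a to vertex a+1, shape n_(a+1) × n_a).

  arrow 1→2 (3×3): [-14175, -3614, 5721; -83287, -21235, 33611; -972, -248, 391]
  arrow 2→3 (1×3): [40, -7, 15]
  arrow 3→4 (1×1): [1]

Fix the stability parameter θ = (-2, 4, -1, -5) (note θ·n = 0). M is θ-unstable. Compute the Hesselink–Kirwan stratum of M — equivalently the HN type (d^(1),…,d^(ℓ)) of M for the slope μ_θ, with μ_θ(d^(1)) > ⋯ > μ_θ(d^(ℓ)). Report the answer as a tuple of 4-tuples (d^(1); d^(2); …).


Barcode: M ≅ I[1,2]^2, I[1,4]. HN layers by μ_θ (3 steps, strictly decreasing):
  μ^(1)=4; μ^(2)=-2/3; μ^(3)=-2

((0, 2, 0, 0); (0, 1, 1, 1); (3, 0, 0, 0))


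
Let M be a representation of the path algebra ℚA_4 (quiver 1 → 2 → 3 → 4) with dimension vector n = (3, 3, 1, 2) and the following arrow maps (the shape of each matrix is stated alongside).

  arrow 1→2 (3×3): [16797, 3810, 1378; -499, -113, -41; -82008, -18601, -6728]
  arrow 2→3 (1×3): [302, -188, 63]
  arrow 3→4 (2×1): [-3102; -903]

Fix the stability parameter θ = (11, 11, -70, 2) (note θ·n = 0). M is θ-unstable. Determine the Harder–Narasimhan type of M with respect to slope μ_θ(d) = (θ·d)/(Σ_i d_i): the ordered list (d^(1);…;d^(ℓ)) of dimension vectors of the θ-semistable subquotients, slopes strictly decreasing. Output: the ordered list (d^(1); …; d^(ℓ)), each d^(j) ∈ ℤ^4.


Interval decomposition of M: I[1,2]^2, I[1,4], I[4,4].
HN type (ℓ=3): μ^(1)=11; μ^(2)=2; μ^(3)=-16

((2, 2, 0, 0); (0, 0, 0, 2); (1, 1, 1, 0))


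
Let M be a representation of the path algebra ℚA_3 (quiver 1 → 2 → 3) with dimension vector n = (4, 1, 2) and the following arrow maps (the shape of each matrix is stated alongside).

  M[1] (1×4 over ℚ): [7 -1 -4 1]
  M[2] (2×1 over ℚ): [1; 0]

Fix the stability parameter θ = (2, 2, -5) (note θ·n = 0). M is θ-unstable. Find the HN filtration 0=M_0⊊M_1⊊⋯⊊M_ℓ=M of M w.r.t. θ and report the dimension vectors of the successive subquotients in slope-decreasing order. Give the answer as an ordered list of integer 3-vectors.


Via rank(M_{q-1}∘⋯∘M_p): M ≅ I[1,1]^3, I[1,3], I[3,3].
μ_θ-semistable layers: μ^(1)=2; μ^(2)=-1/3; μ^(3)=-5

((3, 0, 0); (1, 1, 1); (0, 0, 1))


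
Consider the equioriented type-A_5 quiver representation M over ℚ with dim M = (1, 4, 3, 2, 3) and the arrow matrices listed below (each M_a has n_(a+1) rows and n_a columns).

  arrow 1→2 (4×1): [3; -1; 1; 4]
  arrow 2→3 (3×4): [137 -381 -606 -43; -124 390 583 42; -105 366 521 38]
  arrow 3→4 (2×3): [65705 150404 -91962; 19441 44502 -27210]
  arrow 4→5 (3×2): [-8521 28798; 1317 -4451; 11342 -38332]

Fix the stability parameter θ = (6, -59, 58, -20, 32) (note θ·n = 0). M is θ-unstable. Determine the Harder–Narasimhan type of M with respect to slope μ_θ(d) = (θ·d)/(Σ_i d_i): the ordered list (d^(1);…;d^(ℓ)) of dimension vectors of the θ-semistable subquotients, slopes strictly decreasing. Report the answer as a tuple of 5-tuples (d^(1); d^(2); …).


Barcode: M ≅ I[1,5], I[2,2], I[2,3], I[2,5], I[5,5]. HN layers by μ_θ (5 steps, strictly decreasing):
  μ^(1)=58; μ^(2)=32; μ^(3)=19; μ^(4)=-53/2; μ^(5)=-59

((0, 0, 1, 0, 0); (0, 0, 0, 0, 3); (0, 0, 2, 2, 0); (1, 1, 0, 0, 0); (0, 3, 0, 0, 0))


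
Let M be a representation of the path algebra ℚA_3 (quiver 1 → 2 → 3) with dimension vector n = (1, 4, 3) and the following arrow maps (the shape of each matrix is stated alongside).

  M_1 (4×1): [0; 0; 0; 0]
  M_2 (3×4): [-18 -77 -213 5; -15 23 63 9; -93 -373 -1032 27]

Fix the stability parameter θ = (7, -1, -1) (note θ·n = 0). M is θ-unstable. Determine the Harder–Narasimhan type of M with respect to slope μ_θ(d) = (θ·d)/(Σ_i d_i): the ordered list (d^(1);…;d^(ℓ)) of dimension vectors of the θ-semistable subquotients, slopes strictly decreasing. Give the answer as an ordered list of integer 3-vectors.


Interval decomposition of M: I[1,1], I[2,2], I[2,3]^3.
HN type (ℓ=2): μ^(1)=7; μ^(2)=-1

((1, 0, 0); (0, 4, 3))


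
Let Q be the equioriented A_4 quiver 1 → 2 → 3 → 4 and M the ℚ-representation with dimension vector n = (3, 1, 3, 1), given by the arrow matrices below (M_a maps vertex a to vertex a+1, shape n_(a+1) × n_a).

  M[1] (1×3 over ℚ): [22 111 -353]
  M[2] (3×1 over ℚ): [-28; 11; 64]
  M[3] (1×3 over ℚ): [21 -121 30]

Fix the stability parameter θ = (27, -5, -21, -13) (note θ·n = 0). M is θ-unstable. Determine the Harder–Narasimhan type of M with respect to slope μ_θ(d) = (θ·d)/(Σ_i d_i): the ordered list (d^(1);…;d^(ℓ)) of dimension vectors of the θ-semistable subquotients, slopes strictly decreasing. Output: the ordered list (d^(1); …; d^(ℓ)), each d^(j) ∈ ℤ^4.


Via rank(M_{q-1}∘⋯∘M_p): M ≅ I[1,1]^2, I[1,4], I[3,3]^2.
μ_θ-semistable layers: μ^(1)=27; μ^(2)=-3; μ^(3)=-21

((2, 0, 0, 0); (1, 1, 1, 1); (0, 0, 2, 0))


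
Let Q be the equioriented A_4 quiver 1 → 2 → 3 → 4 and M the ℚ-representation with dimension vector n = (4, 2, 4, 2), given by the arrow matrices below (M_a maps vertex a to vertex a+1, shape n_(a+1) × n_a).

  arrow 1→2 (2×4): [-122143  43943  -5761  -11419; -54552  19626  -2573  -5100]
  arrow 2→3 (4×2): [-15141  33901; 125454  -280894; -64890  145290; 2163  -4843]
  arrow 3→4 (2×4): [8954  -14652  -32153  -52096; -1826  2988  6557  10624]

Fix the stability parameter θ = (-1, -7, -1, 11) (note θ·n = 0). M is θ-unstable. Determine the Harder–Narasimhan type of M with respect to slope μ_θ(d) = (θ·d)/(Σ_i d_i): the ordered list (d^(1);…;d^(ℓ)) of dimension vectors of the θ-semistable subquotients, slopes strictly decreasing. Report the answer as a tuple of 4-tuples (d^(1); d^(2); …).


Barcode: M ≅ I[1,1]^2, I[1,2], I[1,3], I[3,3]^2, I[3,4], I[4,4]. HN layers by μ_θ (3 steps, strictly decreasing):
  μ^(1)=11; μ^(2)=-1; μ^(3)=-4

((0, 0, 0, 2); (2, 0, 4, 0); (2, 2, 0, 0))


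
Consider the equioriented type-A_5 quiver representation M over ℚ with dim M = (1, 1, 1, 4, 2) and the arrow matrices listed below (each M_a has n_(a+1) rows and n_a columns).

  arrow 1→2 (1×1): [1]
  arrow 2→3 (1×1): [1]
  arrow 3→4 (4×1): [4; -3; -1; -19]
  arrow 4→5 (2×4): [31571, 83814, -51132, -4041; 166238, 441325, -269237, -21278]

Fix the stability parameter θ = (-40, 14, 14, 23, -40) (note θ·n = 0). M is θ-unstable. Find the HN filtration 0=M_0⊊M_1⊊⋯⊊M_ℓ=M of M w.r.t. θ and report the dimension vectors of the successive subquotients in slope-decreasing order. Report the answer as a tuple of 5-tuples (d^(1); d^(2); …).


Via rank(M_{q-1}∘⋯∘M_p): M ≅ I[1,5], I[4,4]^2, I[4,5].
μ_θ-semistable layers: μ^(1)=23; μ^(2)=11/4; μ^(3)=-17/2; μ^(4)=-40

((0, 0, 0, 2, 0); (0, 1, 1, 1, 1); (0, 0, 0, 1, 1); (1, 0, 0, 0, 0))


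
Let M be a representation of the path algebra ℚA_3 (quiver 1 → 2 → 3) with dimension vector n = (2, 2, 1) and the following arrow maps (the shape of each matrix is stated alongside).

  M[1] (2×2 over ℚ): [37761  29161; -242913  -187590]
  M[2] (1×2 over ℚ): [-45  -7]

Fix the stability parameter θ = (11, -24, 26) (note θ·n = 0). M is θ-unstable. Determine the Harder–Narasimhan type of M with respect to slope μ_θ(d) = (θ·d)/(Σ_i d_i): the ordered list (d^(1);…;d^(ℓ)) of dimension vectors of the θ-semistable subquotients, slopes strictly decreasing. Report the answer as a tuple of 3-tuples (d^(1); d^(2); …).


Via rank(M_{q-1}∘⋯∘M_p): M ≅ I[1,2], I[1,3].
μ_θ-semistable layers: μ^(1)=26; μ^(2)=-13/2

((0, 0, 1); (2, 2, 0))


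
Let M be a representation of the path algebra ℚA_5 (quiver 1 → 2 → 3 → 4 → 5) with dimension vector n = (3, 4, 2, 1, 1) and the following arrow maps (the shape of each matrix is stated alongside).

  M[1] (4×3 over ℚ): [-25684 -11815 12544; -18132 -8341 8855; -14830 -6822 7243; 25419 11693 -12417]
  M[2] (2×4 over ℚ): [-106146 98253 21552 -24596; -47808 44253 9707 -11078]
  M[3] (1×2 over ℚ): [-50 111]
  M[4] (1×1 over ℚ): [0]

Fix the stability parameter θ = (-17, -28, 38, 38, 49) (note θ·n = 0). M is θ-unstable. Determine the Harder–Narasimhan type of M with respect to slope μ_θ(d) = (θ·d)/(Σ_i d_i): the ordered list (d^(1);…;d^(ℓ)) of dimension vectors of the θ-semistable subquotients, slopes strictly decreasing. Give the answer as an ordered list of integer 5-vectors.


Via rank(M_{q-1}∘⋯∘M_p): M ≅ I[1,2], I[1,3], I[1,4], I[2,2], I[5,5].
μ_θ-semistable layers: μ^(1)=49; μ^(2)=38; μ^(3)=-45/2; μ^(4)=-28

((0, 0, 0, 0, 1); (0, 0, 2, 1, 0); (3, 3, 0, 0, 0); (0, 1, 0, 0, 0))


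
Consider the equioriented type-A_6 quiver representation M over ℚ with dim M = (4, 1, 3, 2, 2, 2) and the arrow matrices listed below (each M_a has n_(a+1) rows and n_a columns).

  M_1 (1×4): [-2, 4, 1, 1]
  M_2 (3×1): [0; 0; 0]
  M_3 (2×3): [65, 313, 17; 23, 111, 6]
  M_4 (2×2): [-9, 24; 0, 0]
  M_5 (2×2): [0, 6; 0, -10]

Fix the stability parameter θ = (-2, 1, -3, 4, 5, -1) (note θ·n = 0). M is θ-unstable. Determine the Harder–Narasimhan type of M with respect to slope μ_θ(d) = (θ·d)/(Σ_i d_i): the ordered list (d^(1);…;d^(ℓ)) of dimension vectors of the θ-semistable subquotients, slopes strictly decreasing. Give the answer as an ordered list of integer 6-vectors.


Barcode: M ≅ I[1,1]^3, I[1,2], I[3,3], I[3,4], I[3,5], I[5,6], I[6,6]. HN layers by μ_θ (7 steps, strictly decreasing):
  μ^(1)=5; μ^(2)=4; μ^(3)=2; μ^(4)=1; μ^(5)=-1; μ^(6)=-2; μ^(7)=-3

((0, 0, 0, 0, 1, 0); (0, 0, 0, 2, 0, 0); (0, 0, 0, 0, 1, 1); (0, 1, 0, 0, 0, 0); (0, 0, 0, 0, 0, 1); (4, 0, 0, 0, 0, 0); (0, 0, 3, 0, 0, 0))


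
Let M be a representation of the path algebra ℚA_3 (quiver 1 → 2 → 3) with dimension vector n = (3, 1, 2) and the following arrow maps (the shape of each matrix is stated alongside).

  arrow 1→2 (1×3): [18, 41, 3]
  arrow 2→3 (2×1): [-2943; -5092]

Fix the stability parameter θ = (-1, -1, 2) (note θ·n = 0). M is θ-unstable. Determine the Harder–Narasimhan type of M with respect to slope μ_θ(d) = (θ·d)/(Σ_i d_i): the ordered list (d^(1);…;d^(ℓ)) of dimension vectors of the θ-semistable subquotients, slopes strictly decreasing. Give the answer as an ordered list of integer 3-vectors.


Via rank(M_{q-1}∘⋯∘M_p): M ≅ I[1,1]^2, I[1,3], I[3,3].
μ_θ-semistable layers: μ^(1)=2; μ^(2)=-1

((0, 0, 2); (3, 1, 0))


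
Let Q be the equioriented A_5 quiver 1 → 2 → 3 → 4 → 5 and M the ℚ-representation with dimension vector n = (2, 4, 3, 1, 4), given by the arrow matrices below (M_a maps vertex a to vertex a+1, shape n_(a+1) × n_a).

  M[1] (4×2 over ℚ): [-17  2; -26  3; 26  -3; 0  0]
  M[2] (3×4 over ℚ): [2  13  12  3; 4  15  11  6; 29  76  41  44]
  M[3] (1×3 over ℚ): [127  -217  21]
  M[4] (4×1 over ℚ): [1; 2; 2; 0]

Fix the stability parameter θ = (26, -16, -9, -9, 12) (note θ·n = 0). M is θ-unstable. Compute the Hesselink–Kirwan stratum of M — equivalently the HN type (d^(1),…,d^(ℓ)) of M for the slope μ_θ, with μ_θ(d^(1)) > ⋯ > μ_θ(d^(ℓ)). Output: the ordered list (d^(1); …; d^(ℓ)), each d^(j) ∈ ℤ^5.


Via rank(M_{q-1}∘⋯∘M_p): M ≅ I[1,3], I[1,5], I[2,2], I[2,3], I[5,5]^3.
μ_θ-semistable layers: μ^(1)=12; μ^(2)=1/3; μ^(3)=-2; μ^(4)=-9; μ^(5)=-16

((0, 0, 0, 0, 4); (1, 1, 1, 0, 0); (1, 1, 1, 1, 0); (0, 0, 1, 0, 0); (0, 2, 0, 0, 0))


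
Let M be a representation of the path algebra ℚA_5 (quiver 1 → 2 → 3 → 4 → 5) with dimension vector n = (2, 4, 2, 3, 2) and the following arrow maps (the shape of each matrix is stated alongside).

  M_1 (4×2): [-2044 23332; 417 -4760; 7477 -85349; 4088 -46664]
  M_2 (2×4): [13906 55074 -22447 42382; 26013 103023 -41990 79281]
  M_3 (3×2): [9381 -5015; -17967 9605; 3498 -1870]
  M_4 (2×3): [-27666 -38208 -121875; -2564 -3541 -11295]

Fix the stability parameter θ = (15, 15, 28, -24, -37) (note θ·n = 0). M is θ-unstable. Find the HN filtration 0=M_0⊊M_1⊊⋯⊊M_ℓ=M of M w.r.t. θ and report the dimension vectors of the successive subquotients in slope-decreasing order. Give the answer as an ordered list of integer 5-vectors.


Interval decomposition of M: I[1,3], I[1,5], I[2,2]^2, I[4,4], I[4,5].
HN type (ℓ=5): μ^(1)=28; μ^(2)=15; μ^(3)=-3/5; μ^(4)=-24; μ^(5)=-61/2

((0, 0, 1, 0, 0); (1, 3, 0, 0, 0); (1, 1, 1, 1, 1); (0, 0, 0, 1, 0); (0, 0, 0, 1, 1))


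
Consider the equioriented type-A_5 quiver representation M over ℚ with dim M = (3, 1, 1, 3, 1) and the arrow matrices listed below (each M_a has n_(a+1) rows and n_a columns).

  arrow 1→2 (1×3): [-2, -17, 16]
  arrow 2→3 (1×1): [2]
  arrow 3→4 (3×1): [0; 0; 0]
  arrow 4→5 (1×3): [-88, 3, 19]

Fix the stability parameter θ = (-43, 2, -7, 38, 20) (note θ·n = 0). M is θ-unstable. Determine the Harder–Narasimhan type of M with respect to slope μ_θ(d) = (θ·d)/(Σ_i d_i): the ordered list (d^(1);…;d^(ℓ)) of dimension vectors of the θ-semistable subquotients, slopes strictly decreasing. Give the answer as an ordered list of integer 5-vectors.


Interval decomposition of M: I[1,1]^2, I[1,3], I[4,4]^2, I[4,5].
HN type (ℓ=4): μ^(1)=38; μ^(2)=29; μ^(3)=-5/2; μ^(4)=-43

((0, 0, 0, 2, 0); (0, 0, 0, 1, 1); (0, 1, 1, 0, 0); (3, 0, 0, 0, 0))


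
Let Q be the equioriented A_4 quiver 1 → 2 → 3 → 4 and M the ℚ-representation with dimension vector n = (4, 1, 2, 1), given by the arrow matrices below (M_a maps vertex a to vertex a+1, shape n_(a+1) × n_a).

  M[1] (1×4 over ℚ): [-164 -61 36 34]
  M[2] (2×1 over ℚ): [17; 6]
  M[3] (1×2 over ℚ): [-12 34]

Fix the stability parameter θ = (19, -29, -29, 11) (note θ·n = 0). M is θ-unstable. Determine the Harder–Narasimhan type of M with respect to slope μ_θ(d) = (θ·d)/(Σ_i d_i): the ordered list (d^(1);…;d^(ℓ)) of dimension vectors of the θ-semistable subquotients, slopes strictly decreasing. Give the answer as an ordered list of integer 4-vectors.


Via rank(M_{q-1}∘⋯∘M_p): M ≅ I[1,1]^3, I[1,3], I[3,4].
μ_θ-semistable layers: μ^(1)=19; μ^(2)=11; μ^(3)=-13; μ^(4)=-29

((3, 0, 0, 0); (0, 0, 0, 1); (1, 1, 1, 0); (0, 0, 1, 0))


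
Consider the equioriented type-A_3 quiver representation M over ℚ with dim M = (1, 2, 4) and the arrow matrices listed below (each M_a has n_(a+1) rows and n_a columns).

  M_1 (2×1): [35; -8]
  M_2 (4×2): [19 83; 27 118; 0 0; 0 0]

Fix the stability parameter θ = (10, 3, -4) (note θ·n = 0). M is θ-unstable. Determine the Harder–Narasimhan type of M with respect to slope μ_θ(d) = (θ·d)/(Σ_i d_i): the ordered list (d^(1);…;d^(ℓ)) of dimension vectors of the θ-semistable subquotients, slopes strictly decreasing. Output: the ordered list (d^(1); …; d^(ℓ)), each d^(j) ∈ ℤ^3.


Via rank(M_{q-1}∘⋯∘M_p): M ≅ I[1,3], I[2,3], I[3,3]^2.
μ_θ-semistable layers: μ^(1)=3; μ^(2)=-1/2; μ^(3)=-4

((1, 1, 1); (0, 1, 1); (0, 0, 2))


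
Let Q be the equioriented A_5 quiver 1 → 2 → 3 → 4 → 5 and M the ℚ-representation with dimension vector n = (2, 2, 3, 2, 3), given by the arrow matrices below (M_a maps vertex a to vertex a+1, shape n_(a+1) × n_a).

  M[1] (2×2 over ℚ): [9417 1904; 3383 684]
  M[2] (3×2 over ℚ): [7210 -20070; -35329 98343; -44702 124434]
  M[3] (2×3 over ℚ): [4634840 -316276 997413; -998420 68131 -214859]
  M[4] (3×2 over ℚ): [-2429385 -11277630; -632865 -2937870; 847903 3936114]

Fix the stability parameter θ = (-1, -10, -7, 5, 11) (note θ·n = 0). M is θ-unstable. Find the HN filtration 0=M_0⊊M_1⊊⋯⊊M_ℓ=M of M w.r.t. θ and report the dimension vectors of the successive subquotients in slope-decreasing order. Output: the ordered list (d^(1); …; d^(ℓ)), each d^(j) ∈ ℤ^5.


Via rank(M_{q-1}∘⋯∘M_p): M ≅ I[1,2], I[1,4], I[3,3], I[3,5], I[5,5]^2.
μ_θ-semistable layers: μ^(1)=11; μ^(2)=5; μ^(3)=-11/2; μ^(4)=-6; μ^(5)=-7

((0, 0, 0, 0, 3); (0, 0, 0, 2, 0); (1, 1, 0, 0, 0); (1, 1, 1, 0, 0); (0, 0, 2, 0, 0))


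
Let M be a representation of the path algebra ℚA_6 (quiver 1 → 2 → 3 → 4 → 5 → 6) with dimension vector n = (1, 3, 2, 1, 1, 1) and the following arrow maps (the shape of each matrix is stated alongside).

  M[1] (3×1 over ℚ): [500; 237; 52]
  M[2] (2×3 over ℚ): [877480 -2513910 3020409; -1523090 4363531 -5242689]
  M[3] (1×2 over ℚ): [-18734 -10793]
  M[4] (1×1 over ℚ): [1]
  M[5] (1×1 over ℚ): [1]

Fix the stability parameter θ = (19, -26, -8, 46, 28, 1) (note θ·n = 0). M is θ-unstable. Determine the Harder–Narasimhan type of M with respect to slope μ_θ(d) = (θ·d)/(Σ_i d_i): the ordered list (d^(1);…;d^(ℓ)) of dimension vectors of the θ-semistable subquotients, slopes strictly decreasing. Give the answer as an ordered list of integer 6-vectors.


Interval decomposition of M: I[1,6], I[2,2], I[2,3].
HN type (ℓ=4): μ^(1)=25; μ^(2)=-5; μ^(3)=-8; μ^(4)=-26

((0, 0, 0, 1, 1, 1); (1, 1, 1, 0, 0, 0); (0, 0, 1, 0, 0, 0); (0, 2, 0, 0, 0, 0))


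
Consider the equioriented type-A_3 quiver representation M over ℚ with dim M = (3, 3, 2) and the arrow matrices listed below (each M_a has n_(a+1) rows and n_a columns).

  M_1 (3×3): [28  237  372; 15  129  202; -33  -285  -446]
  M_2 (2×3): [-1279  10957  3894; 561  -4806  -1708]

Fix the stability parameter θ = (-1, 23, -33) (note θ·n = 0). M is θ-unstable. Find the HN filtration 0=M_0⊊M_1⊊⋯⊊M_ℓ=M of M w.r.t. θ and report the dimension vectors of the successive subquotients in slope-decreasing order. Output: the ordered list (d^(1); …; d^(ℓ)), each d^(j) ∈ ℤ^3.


Barcode: M ≅ I[1,1], I[1,3]^2, I[2,2]. HN layers by μ_θ (3 steps, strictly decreasing):
  μ^(1)=23; μ^(2)=-1; μ^(3)=-11/3

((0, 1, 0); (1, 0, 0); (2, 2, 2))


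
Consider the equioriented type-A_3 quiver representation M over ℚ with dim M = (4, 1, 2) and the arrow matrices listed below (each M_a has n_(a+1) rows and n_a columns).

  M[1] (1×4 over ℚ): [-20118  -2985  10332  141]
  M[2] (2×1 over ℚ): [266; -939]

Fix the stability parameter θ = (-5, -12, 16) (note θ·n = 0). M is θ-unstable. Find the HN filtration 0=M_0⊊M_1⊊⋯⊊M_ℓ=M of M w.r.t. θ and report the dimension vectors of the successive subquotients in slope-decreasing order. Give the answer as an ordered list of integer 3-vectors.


Via rank(M_{q-1}∘⋯∘M_p): M ≅ I[1,1]^3, I[1,3], I[3,3].
μ_θ-semistable layers: μ^(1)=16; μ^(2)=-5; μ^(3)=-17/2

((0, 0, 2); (3, 0, 0); (1, 1, 0))


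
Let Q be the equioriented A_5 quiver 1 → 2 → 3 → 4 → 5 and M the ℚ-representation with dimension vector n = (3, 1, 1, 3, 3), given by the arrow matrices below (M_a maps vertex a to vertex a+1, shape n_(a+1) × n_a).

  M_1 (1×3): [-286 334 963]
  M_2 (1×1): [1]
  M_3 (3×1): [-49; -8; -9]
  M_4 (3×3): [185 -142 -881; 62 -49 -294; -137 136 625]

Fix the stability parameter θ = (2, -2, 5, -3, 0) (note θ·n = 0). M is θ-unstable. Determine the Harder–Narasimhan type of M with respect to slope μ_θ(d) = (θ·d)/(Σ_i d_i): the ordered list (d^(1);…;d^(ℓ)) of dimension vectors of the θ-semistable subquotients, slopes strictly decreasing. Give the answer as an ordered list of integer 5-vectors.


Via rank(M_{q-1}∘⋯∘M_p): M ≅ I[1,1]^2, I[1,4], I[4,5]^2, I[5,5].
μ_θ-semistable layers: μ^(1)=2; μ^(2)=1; μ^(3)=0; μ^(4)=-3

((2, 0, 0, 0, 0); (0, 0, 1, 1, 0); (1, 1, 0, 0, 3); (0, 0, 0, 2, 0))


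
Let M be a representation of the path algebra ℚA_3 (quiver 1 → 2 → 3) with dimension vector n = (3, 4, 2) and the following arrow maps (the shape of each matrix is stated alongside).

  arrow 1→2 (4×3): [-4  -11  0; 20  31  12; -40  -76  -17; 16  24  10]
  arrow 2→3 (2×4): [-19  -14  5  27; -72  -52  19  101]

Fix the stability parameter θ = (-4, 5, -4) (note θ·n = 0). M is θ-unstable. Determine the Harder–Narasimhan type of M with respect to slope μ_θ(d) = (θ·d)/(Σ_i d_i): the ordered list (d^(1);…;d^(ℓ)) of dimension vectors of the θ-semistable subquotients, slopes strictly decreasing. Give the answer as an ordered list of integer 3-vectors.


Interval decomposition of M: I[1,1], I[1,3]^2, I[2,2]^2.
HN type (ℓ=3): μ^(1)=5; μ^(2)=1/2; μ^(3)=-4

((0, 2, 0); (0, 2, 2); (3, 0, 0))


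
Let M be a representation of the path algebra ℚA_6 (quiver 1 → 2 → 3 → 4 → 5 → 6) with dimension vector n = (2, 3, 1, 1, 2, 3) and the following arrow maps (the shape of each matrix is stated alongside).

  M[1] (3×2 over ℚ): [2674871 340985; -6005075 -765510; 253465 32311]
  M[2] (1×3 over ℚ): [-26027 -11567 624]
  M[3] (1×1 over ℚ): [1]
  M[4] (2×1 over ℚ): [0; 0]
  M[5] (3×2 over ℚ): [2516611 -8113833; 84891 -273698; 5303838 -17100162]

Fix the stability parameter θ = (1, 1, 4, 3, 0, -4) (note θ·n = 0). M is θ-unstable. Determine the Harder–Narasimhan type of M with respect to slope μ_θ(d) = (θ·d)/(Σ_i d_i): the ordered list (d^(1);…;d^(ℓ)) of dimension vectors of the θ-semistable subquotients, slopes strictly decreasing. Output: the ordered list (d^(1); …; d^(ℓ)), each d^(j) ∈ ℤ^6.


Via rank(M_{q-1}∘⋯∘M_p): M ≅ I[1,2], I[1,4], I[2,2], I[5,6]^2, I[6,6].
μ_θ-semistable layers: μ^(1)=7/2; μ^(2)=1; μ^(3)=-2; μ^(4)=-4

((0, 0, 1, 1, 0, 0); (2, 3, 0, 0, 0, 0); (0, 0, 0, 0, 2, 2); (0, 0, 0, 0, 0, 1))


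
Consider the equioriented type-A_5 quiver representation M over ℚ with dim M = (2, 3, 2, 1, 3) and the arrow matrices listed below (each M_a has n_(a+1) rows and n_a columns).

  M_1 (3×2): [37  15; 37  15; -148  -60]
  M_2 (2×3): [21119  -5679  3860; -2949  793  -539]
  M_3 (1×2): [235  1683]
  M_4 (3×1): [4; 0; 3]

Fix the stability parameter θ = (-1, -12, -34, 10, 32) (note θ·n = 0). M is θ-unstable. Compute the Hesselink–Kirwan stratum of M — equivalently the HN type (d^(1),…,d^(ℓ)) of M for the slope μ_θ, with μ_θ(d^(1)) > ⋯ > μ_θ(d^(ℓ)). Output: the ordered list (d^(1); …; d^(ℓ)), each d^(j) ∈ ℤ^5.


Interval decomposition of M: I[1,1], I[1,2], I[2,3], I[2,5], I[5,5]^2.
HN type (ℓ=5): μ^(1)=32; μ^(2)=10; μ^(3)=-1; μ^(4)=-13/2; μ^(5)=-23

((0, 0, 0, 0, 3); (0, 0, 0, 1, 0); (1, 0, 0, 0, 0); (1, 1, 0, 0, 0); (0, 2, 2, 0, 0))


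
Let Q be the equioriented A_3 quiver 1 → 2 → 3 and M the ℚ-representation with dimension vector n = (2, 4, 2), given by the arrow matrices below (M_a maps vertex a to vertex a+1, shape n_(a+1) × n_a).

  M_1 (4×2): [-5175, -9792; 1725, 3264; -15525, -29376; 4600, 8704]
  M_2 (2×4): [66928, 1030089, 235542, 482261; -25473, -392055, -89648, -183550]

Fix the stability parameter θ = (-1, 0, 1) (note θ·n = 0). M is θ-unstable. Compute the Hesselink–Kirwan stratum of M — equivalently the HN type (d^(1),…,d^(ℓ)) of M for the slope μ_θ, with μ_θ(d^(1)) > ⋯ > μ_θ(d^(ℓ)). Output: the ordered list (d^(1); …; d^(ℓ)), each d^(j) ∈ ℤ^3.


Via rank(M_{q-1}∘⋯∘M_p): M ≅ I[1,1], I[1,3], I[2,2]^2, I[2,3].
μ_θ-semistable layers: μ^(1)=1; μ^(2)=0; μ^(3)=-1

((0, 0, 2); (0, 4, 0); (2, 0, 0))


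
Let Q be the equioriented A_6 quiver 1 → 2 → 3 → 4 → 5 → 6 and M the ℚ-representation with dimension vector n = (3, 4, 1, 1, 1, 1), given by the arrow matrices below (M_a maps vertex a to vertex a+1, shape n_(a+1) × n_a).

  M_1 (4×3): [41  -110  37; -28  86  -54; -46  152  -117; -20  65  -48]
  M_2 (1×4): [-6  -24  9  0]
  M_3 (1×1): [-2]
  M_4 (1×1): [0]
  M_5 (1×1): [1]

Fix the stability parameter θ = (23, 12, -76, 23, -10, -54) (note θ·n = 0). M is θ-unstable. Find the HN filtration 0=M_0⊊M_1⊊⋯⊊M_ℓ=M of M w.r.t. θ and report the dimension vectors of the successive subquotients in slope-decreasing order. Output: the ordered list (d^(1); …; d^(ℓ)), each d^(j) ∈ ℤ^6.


Via rank(M_{q-1}∘⋯∘M_p): M ≅ I[1,2]^2, I[1,4], I[2,2], I[5,6].
μ_θ-semistable layers: μ^(1)=23; μ^(2)=35/2; μ^(3)=12; μ^(4)=-41/3; μ^(5)=-32

((0, 0, 0, 1, 0, 0); (2, 2, 0, 0, 0, 0); (0, 1, 0, 0, 0, 0); (1, 1, 1, 0, 0, 0); (0, 0, 0, 0, 1, 1))


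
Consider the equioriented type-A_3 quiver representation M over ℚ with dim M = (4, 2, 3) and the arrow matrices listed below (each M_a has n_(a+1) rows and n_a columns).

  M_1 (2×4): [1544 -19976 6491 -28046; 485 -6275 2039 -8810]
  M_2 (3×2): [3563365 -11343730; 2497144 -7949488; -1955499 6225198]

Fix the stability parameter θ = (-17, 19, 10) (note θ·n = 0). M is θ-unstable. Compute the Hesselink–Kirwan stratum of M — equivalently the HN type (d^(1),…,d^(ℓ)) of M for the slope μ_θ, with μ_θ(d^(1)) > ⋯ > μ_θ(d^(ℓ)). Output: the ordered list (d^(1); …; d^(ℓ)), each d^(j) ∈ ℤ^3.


Interval decomposition of M: I[1,1]^2, I[1,2], I[1,3], I[3,3]^2.
HN type (ℓ=4): μ^(1)=19; μ^(2)=29/2; μ^(3)=10; μ^(4)=-17

((0, 1, 0); (0, 1, 1); (0, 0, 2); (4, 0, 0))


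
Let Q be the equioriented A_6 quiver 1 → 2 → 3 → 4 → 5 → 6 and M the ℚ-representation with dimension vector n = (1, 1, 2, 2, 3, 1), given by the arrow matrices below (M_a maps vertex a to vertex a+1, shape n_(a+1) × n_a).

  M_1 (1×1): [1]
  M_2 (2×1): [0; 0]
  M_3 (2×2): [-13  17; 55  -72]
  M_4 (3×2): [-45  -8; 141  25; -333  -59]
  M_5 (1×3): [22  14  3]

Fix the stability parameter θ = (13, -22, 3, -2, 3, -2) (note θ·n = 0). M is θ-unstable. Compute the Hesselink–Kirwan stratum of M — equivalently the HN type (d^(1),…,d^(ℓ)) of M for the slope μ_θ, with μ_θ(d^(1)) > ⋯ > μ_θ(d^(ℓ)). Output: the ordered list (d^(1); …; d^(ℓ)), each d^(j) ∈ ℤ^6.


Interval decomposition of M: I[1,2], I[3,5], I[3,6], I[5,5].
HN type (ℓ=3): μ^(1)=3; μ^(2)=1/2; μ^(3)=-9/2

((0, 0, 0, 0, 2, 0); (0, 0, 2, 2, 1, 1); (1, 1, 0, 0, 0, 0))


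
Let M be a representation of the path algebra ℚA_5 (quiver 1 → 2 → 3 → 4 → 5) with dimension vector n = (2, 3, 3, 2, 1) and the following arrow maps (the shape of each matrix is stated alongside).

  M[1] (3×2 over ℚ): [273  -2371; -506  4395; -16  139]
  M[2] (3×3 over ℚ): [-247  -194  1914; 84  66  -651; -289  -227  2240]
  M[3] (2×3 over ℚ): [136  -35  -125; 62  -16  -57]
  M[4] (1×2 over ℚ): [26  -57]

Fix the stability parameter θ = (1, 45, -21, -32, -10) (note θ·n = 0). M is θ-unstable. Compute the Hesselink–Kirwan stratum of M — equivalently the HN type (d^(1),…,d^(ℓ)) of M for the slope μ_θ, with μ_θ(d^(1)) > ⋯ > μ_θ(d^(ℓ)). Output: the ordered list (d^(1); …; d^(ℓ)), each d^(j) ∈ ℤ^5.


Barcode: M ≅ I[1,4], I[1,5], I[2,3]. HN layers by μ_θ (3 steps, strictly decreasing):
  μ^(1)=12; μ^(2)=-7/4; μ^(3)=-17/5

((0, 1, 1, 0, 0); (1, 1, 1, 1, 0); (1, 1, 1, 1, 1))


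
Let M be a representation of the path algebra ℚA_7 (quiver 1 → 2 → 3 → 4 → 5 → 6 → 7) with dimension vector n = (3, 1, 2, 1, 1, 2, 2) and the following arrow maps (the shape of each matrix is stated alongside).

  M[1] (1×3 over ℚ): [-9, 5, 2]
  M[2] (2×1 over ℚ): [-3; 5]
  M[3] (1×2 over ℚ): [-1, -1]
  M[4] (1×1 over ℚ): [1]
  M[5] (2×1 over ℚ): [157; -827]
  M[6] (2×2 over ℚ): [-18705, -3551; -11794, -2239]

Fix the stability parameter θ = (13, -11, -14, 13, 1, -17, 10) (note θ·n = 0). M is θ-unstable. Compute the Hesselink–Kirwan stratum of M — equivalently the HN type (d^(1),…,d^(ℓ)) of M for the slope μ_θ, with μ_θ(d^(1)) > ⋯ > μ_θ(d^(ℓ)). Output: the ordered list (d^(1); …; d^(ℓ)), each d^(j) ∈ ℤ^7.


Via rank(M_{q-1}∘⋯∘M_p): M ≅ I[1,1]^2, I[1,7], I[3,3], I[6,7].
μ_θ-semistable layers: μ^(1)=13; μ^(2)=10; μ^(3)=-1; μ^(4)=-4; μ^(5)=-14; μ^(6)=-17

((2, 0, 0, 0, 0, 0, 0); (0, 0, 0, 0, 0, 0, 2); (0, 0, 0, 1, 1, 1, 0); (1, 1, 1, 0, 0, 0, 0); (0, 0, 1, 0, 0, 0, 0); (0, 0, 0, 0, 0, 1, 0))
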